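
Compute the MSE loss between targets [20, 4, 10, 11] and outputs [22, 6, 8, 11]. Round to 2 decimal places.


Differences: [-2, -2, 2, 0]
Squared errors: [4, 4, 4, 0]
Sum of squared errors = 12
MSE = 12 / 4 = 3.00

3.00


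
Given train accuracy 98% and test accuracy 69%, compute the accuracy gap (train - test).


Gap = train_accuracy - test_accuracy
= 98 - 69
= 29%
This large gap strongly indicates overfitting.

29


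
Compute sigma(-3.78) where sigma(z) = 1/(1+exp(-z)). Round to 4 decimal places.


sigmoid(z) = 1 / (1 + exp(-z))
exp(-(-3.78)) = exp(3.78) = 43.816
1 + 43.816 = 44.816
1 / 44.816 = 0.0223

0.0223


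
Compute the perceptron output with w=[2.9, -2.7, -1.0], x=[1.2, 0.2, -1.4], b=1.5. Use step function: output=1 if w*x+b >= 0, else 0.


z = w . x + b
= 2.9*1.2 + -2.7*0.2 + -1.0*-1.4 + 1.5
= 3.48 + -0.54 + 1.4 + 1.5
= 4.34 + 1.5
= 5.84
Since z = 5.84 >= 0, output = 1

1


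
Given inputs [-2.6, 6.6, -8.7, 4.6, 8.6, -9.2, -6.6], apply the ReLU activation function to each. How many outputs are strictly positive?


ReLU(x) = max(0, x) for each element:
ReLU(-2.6) = 0
ReLU(6.6) = 6.6
ReLU(-8.7) = 0
ReLU(4.6) = 4.6
ReLU(8.6) = 8.6
ReLU(-9.2) = 0
ReLU(-6.6) = 0
Active neurons (>0): 3

3


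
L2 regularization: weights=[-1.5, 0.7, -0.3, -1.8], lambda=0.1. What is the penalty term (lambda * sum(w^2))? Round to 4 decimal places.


Squaring each weight:
(-1.5)^2 = 2.25
0.7^2 = 0.49
(-0.3)^2 = 0.09
(-1.8)^2 = 3.24
Sum of squares = 6.07
Penalty = 0.1 * 6.07 = 0.6070

0.6070


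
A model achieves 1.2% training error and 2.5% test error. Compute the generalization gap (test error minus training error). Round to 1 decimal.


Generalization gap = test_error - train_error
= 2.5 - 1.2
= 1.3%
A small gap suggests good generalization.

1.3


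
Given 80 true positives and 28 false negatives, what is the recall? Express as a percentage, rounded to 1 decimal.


Recall = TP / (TP + FN) * 100
= 80 / (80 + 28)
= 80 / 108
= 0.7407
= 74.1%

74.1


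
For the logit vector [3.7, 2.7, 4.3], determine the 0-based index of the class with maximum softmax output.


Softmax is a monotonic transformation, so it preserves the argmax.
We need to find the index of the maximum logit.
Index 0: 3.7
Index 1: 2.7
Index 2: 4.3
Maximum logit = 4.3 at index 2

2


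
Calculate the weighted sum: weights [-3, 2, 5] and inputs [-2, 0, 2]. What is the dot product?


Element-wise products:
-3 * -2 = 6
2 * 0 = 0
5 * 2 = 10
Sum = 6 + 0 + 10
= 16

16


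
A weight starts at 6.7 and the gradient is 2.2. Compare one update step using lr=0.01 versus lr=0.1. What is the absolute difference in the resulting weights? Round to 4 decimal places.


With lr=0.01: w_new = 6.7 - 0.01 * 2.2 = 6.678
With lr=0.1: w_new = 6.7 - 0.1 * 2.2 = 6.48
Absolute difference = |6.678 - 6.48|
= 0.1980

0.1980


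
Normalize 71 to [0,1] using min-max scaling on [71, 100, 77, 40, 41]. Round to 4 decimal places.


Min = 40, Max = 100
Range = 100 - 40 = 60
Scaled = (x - min) / (max - min)
= (71 - 40) / 60
= 31 / 60
= 0.5167

0.5167


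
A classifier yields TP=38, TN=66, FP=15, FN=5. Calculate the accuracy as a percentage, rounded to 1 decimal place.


Accuracy = (TP + TN) / (TP + TN + FP + FN) * 100
= (38 + 66) / (38 + 66 + 15 + 5)
= 104 / 124
= 0.8387
= 83.9%

83.9


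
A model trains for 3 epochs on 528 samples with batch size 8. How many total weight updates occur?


Iterations per epoch = 528 / 8 = 66
Total updates = iterations_per_epoch * epochs
= 66 * 3
= 198

198


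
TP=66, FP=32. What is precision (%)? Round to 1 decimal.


Precision = TP / (TP + FP) * 100
= 66 / (66 + 32)
= 66 / 98
= 0.6735
= 67.3%

67.3


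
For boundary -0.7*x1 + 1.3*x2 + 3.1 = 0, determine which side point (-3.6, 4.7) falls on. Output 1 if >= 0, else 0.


Compute -0.7 * -3.6 + 1.3 * 4.7 + 3.1
= 2.52 + 6.11 + 3.1
= 11.73
Since 11.73 >= 0, the point is on the positive side.

1


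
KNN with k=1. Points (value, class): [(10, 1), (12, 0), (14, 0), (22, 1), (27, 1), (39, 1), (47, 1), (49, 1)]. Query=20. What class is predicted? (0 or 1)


Distances from query 20:
Point 22 (class 1): distance = 2
K=1 nearest neighbors: classes = [1]
Votes for class 1: 1 / 1
Majority vote => class 1

1


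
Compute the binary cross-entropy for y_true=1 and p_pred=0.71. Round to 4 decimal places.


For y=1: Loss = -log(p)
= -log(0.71)
= -(-0.3425)
= 0.3425

0.3425


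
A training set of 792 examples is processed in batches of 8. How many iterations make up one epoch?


Iterations per epoch = dataset_size / batch_size
= 792 / 8
= 99

99


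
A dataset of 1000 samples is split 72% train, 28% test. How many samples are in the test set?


Train samples = 1000 * 72% = 720
Test samples = 1000 - 720
= 280

280


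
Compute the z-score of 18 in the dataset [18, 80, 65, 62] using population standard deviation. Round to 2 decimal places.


Mean = (18 + 80 + 65 + 62) / 4 = 56.25
Variance = sum((x_i - mean)^2) / n = 534.1875
Std = sqrt(534.1875) = 23.1125
Z = (x - mean) / std
= (18 - 56.25) / 23.1125
= -38.25 / 23.1125
= -1.65

-1.65


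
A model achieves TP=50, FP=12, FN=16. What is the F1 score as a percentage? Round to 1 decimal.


Precision = TP / (TP + FP) = 50 / 62 = 0.8065
Recall = TP / (TP + FN) = 50 / 66 = 0.7576
F1 = 2 * P * R / (P + R)
= 2 * 0.8065 * 0.7576 / (0.8065 + 0.7576)
= 1.2219 / 1.564
= 0.7812
As percentage: 78.1%

78.1


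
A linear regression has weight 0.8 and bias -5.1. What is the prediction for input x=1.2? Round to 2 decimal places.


y = 0.8 * 1.2 + (-5.1)
= 0.96 + (-5.1)
= -4.14

-4.14


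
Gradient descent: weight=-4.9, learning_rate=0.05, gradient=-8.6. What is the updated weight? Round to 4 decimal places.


w_new = w_old - lr * gradient
= -4.9 - 0.05 * -8.6
= -4.9 - (-0.43)
= -4.4700

-4.4700


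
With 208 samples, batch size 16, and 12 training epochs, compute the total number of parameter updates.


Iterations per epoch = 208 / 16 = 13
Total updates = iterations_per_epoch * epochs
= 13 * 12
= 156

156


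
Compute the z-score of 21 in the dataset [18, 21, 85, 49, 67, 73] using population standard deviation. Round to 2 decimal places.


Mean = (18 + 21 + 85 + 49 + 67 + 73) / 6 = 52.1667
Variance = sum((x_i - mean)^2) / n = 646.8056
Std = sqrt(646.8056) = 25.4324
Z = (x - mean) / std
= (21 - 52.1667) / 25.4324
= -31.1667 / 25.4324
= -1.23

-1.23


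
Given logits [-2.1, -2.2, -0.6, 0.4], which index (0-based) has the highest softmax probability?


Softmax is a monotonic transformation, so it preserves the argmax.
We need to find the index of the maximum logit.
Index 0: -2.1
Index 1: -2.2
Index 2: -0.6
Index 3: 0.4
Maximum logit = 0.4 at index 3

3


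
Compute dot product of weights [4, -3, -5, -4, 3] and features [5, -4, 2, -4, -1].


Element-wise products:
4 * 5 = 20
-3 * -4 = 12
-5 * 2 = -10
-4 * -4 = 16
3 * -1 = -3
Sum = 20 + 12 + -10 + 16 + -3
= 35

35


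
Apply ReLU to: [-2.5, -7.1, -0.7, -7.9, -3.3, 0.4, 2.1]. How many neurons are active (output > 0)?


ReLU(x) = max(0, x) for each element:
ReLU(-2.5) = 0
ReLU(-7.1) = 0
ReLU(-0.7) = 0
ReLU(-7.9) = 0
ReLU(-3.3) = 0
ReLU(0.4) = 0.4
ReLU(2.1) = 2.1
Active neurons (>0): 2

2


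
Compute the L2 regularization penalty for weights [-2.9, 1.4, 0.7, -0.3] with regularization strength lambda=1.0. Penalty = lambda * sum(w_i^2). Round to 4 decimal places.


Squaring each weight:
(-2.9)^2 = 8.41
1.4^2 = 1.96
0.7^2 = 0.49
(-0.3)^2 = 0.09
Sum of squares = 10.95
Penalty = 1.0 * 10.95 = 10.9500

10.9500


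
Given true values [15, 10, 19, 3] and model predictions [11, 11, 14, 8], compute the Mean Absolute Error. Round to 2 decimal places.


Absolute errors: [4, 1, 5, 5]
Sum of absolute errors = 15
MAE = 15 / 4 = 3.75

3.75


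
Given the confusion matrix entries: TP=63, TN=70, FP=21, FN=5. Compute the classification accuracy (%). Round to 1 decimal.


Accuracy = (TP + TN) / (TP + TN + FP + FN) * 100
= (63 + 70) / (63 + 70 + 21 + 5)
= 133 / 159
= 0.8365
= 83.6%

83.6


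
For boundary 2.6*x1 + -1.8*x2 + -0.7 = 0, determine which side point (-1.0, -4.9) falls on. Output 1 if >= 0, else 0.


Compute 2.6 * -1.0 + -1.8 * -4.9 + -0.7
= -2.6 + 8.82 + -0.7
= 5.52
Since 5.52 >= 0, the point is on the positive side.

1


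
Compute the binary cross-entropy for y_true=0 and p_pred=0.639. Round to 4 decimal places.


For y=0: Loss = -log(1-p)
= -log(1 - 0.639)
= -log(0.361)
= -(-1.0189)
= 1.0189

1.0189


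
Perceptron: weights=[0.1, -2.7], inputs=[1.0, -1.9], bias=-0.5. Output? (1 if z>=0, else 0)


z = w . x + b
= 0.1*1.0 + -2.7*-1.9 + -0.5
= 0.1 + 5.13 + -0.5
= 5.23 + -0.5
= 4.73
Since z = 4.73 >= 0, output = 1

1


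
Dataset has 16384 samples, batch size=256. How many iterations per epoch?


Iterations per epoch = dataset_size / batch_size
= 16384 / 256
= 64

64


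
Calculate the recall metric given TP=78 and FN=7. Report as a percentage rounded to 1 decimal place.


Recall = TP / (TP + FN) * 100
= 78 / (78 + 7)
= 78 / 85
= 0.9176
= 91.8%

91.8


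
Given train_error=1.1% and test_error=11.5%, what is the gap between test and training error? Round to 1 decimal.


Generalization gap = test_error - train_error
= 11.5 - 1.1
= 10.4%
A large gap suggests overfitting.

10.4


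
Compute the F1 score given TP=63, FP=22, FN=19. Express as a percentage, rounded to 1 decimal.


Precision = TP / (TP + FP) = 63 / 85 = 0.7412
Recall = TP / (TP + FN) = 63 / 82 = 0.7683
F1 = 2 * P * R / (P + R)
= 2 * 0.7412 * 0.7683 / (0.7412 + 0.7683)
= 1.1389 / 1.5095
= 0.7545
As percentage: 75.4%

75.4


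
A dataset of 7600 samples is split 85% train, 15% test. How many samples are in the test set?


Train samples = 7600 * 85% = 6460
Test samples = 7600 - 6460
= 1140

1140


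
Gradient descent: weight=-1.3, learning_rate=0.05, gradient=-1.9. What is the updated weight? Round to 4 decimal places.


w_new = w_old - lr * gradient
= -1.3 - 0.05 * -1.9
= -1.3 - (-0.095)
= -1.2050

-1.2050


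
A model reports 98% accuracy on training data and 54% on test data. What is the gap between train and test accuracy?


Gap = train_accuracy - test_accuracy
= 98 - 54
= 44%
This large gap strongly indicates overfitting.

44


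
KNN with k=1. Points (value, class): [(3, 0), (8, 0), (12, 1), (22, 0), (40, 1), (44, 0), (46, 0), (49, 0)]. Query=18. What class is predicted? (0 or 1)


Distances from query 18:
Point 22 (class 0): distance = 4
K=1 nearest neighbors: classes = [0]
Votes for class 1: 0 / 1
Majority vote => class 0

0


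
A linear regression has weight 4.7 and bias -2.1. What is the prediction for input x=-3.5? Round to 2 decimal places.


y = 4.7 * -3.5 + (-2.1)
= -16.45 + (-2.1)
= -18.55

-18.55


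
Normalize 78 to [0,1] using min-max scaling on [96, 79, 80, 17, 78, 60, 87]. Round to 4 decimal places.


Min = 17, Max = 96
Range = 96 - 17 = 79
Scaled = (x - min) / (max - min)
= (78 - 17) / 79
= 61 / 79
= 0.7722

0.7722


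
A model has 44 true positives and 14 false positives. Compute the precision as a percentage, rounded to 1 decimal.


Precision = TP / (TP + FP) * 100
= 44 / (44 + 14)
= 44 / 58
= 0.7586
= 75.9%

75.9


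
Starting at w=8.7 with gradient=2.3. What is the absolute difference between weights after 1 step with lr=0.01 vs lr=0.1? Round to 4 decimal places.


With lr=0.01: w_new = 8.7 - 0.01 * 2.3 = 8.677
With lr=0.1: w_new = 8.7 - 0.1 * 2.3 = 8.47
Absolute difference = |8.677 - 8.47|
= 0.2070

0.2070


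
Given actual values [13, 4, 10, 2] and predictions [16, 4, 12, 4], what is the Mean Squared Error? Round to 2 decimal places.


Differences: [-3, 0, -2, -2]
Squared errors: [9, 0, 4, 4]
Sum of squared errors = 17
MSE = 17 / 4 = 4.25

4.25


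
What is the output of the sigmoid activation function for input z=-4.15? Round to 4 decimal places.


sigmoid(z) = 1 / (1 + exp(-z))
exp(-(-4.15)) = exp(4.15) = 63.434
1 + 63.434 = 64.434
1 / 64.434 = 0.0155

0.0155


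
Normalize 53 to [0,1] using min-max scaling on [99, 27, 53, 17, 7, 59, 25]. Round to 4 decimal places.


Min = 7, Max = 99
Range = 99 - 7 = 92
Scaled = (x - min) / (max - min)
= (53 - 7) / 92
= 46 / 92
= 0.5000

0.5000


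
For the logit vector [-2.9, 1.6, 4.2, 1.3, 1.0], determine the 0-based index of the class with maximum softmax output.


Softmax is a monotonic transformation, so it preserves the argmax.
We need to find the index of the maximum logit.
Index 0: -2.9
Index 1: 1.6
Index 2: 4.2
Index 3: 1.3
Index 4: 1.0
Maximum logit = 4.2 at index 2

2


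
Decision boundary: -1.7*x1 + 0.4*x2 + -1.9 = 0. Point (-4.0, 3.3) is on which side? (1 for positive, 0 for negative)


Compute -1.7 * -4.0 + 0.4 * 3.3 + -1.9
= 6.8 + 1.32 + -1.9
= 6.22
Since 6.22 >= 0, the point is on the positive side.

1


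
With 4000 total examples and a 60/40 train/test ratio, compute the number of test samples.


Train samples = 4000 * 60% = 2400
Test samples = 4000 - 2400
= 1600

1600


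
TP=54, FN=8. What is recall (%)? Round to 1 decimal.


Recall = TP / (TP + FN) * 100
= 54 / (54 + 8)
= 54 / 62
= 0.871
= 87.1%

87.1


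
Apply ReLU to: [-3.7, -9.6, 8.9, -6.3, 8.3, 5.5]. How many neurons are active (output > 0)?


ReLU(x) = max(0, x) for each element:
ReLU(-3.7) = 0
ReLU(-9.6) = 0
ReLU(8.9) = 8.9
ReLU(-6.3) = 0
ReLU(8.3) = 8.3
ReLU(5.5) = 5.5
Active neurons (>0): 3

3


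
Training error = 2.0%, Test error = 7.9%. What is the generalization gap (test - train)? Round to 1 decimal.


Generalization gap = test_error - train_error
= 7.9 - 2.0
= 5.9%
A moderate gap.

5.9


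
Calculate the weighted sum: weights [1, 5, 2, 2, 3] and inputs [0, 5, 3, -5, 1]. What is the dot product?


Element-wise products:
1 * 0 = 0
5 * 5 = 25
2 * 3 = 6
2 * -5 = -10
3 * 1 = 3
Sum = 0 + 25 + 6 + -10 + 3
= 24

24


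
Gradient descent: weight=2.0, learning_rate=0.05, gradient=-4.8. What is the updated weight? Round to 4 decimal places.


w_new = w_old - lr * gradient
= 2.0 - 0.05 * -4.8
= 2.0 - (-0.24)
= 2.2400

2.2400


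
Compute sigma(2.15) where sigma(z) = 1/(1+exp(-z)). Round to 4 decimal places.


sigmoid(z) = 1 / (1 + exp(-z))
exp(-(2.15)) = exp(-2.15) = 0.1165
1 + 0.1165 = 1.1165
1 / 1.1165 = 0.8957

0.8957


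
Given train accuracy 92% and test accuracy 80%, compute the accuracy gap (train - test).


Gap = train_accuracy - test_accuracy
= 92 - 80
= 12%
This gap suggests the model is overfitting.

12


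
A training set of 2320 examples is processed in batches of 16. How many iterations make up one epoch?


Iterations per epoch = dataset_size / batch_size
= 2320 / 16
= 145

145


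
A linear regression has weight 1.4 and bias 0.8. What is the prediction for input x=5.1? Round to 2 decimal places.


y = 1.4 * 5.1 + (0.8)
= 7.14 + (0.8)
= 7.94

7.94


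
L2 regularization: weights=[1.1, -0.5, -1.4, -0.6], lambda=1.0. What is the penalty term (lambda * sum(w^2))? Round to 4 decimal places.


Squaring each weight:
1.1^2 = 1.21
(-0.5)^2 = 0.25
(-1.4)^2 = 1.96
(-0.6)^2 = 0.36
Sum of squares = 3.78
Penalty = 1.0 * 3.78 = 3.7800

3.7800


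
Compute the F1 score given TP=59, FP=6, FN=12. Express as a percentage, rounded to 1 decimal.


Precision = TP / (TP + FP) = 59 / 65 = 0.9077
Recall = TP / (TP + FN) = 59 / 71 = 0.831
F1 = 2 * P * R / (P + R)
= 2 * 0.9077 * 0.831 / (0.9077 + 0.831)
= 1.5086 / 1.7387
= 0.8676
As percentage: 86.8%

86.8


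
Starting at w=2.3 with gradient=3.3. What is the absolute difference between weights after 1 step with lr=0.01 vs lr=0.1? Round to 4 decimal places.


With lr=0.01: w_new = 2.3 - 0.01 * 3.3 = 2.267
With lr=0.1: w_new = 2.3 - 0.1 * 3.3 = 1.97
Absolute difference = |2.267 - 1.97|
= 0.2970

0.2970


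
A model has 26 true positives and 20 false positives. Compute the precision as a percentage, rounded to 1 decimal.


Precision = TP / (TP + FP) * 100
= 26 / (26 + 20)
= 26 / 46
= 0.5652
= 56.5%

56.5


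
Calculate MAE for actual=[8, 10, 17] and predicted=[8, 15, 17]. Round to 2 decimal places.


Absolute errors: [0, 5, 0]
Sum of absolute errors = 5
MAE = 5 / 3 = 1.67

1.67


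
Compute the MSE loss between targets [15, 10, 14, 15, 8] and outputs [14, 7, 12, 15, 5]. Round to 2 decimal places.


Differences: [1, 3, 2, 0, 3]
Squared errors: [1, 9, 4, 0, 9]
Sum of squared errors = 23
MSE = 23 / 5 = 4.60

4.60


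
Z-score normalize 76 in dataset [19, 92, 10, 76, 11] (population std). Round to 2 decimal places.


Mean = (19 + 92 + 10 + 76 + 11) / 5 = 41.6
Variance = sum((x_i - mean)^2) / n = 1233.84
Std = sqrt(1233.84) = 35.1261
Z = (x - mean) / std
= (76 - 41.6) / 35.1261
= 34.4 / 35.1261
= 0.98

0.98


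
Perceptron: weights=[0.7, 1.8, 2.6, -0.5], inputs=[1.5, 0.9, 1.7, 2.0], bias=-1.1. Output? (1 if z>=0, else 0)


z = w . x + b
= 0.7*1.5 + 1.8*0.9 + 2.6*1.7 + -0.5*2.0 + -1.1
= 1.05 + 1.62 + 4.42 + -1.0 + -1.1
= 6.09 + -1.1
= 4.99
Since z = 4.99 >= 0, output = 1

1


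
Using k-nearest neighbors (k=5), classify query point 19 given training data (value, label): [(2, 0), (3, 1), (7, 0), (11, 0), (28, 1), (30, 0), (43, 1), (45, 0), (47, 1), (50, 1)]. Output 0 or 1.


Distances from query 19:
Point 11 (class 0): distance = 8
Point 28 (class 1): distance = 9
Point 30 (class 0): distance = 11
Point 7 (class 0): distance = 12
Point 3 (class 1): distance = 16
K=5 nearest neighbors: classes = [0, 1, 0, 0, 1]
Votes for class 1: 2 / 5
Majority vote => class 0

0


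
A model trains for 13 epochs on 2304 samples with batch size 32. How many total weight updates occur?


Iterations per epoch = 2304 / 32 = 72
Total updates = iterations_per_epoch * epochs
= 72 * 13
= 936

936


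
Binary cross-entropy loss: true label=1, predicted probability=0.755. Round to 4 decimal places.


For y=1: Loss = -log(p)
= -log(0.755)
= -(-0.281)
= 0.2810

0.2810


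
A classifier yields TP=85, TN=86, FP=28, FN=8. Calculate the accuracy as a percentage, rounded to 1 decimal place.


Accuracy = (TP + TN) / (TP + TN + FP + FN) * 100
= (85 + 86) / (85 + 86 + 28 + 8)
= 171 / 207
= 0.8261
= 82.6%

82.6


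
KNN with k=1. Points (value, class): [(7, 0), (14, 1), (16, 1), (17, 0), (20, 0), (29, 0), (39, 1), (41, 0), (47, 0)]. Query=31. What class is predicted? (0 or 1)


Distances from query 31:
Point 29 (class 0): distance = 2
K=1 nearest neighbors: classes = [0]
Votes for class 1: 0 / 1
Majority vote => class 0

0


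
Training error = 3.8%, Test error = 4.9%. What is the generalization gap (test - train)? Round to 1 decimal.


Generalization gap = test_error - train_error
= 4.9 - 3.8
= 1.1%
A small gap suggests good generalization.

1.1


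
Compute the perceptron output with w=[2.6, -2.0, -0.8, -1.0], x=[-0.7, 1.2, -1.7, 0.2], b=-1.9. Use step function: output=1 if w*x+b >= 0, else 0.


z = w . x + b
= 2.6*-0.7 + -2.0*1.2 + -0.8*-1.7 + -1.0*0.2 + -1.9
= -1.82 + -2.4 + 1.36 + -0.2 + -1.9
= -3.06 + -1.9
= -4.96
Since z = -4.96 < 0, output = 0

0


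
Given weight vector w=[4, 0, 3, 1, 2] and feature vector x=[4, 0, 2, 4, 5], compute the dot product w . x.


Element-wise products:
4 * 4 = 16
0 * 0 = 0
3 * 2 = 6
1 * 4 = 4
2 * 5 = 10
Sum = 16 + 0 + 6 + 4 + 10
= 36

36


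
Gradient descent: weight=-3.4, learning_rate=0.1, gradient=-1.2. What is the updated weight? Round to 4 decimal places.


w_new = w_old - lr * gradient
= -3.4 - 0.1 * -1.2
= -3.4 - (-0.12)
= -3.2800

-3.2800


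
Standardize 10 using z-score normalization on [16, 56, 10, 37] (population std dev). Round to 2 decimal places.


Mean = (16 + 56 + 10 + 37) / 4 = 29.75
Variance = sum((x_i - mean)^2) / n = 330.1875
Std = sqrt(330.1875) = 18.1711
Z = (x - mean) / std
= (10 - 29.75) / 18.1711
= -19.75 / 18.1711
= -1.09

-1.09


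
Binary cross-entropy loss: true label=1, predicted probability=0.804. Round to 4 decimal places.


For y=1: Loss = -log(p)
= -log(0.804)
= -(-0.2182)
= 0.2182

0.2182


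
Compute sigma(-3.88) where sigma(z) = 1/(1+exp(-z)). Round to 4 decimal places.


sigmoid(z) = 1 / (1 + exp(-z))
exp(-(-3.88)) = exp(3.88) = 48.4242
1 + 48.4242 = 49.4242
1 / 49.4242 = 0.0202

0.0202


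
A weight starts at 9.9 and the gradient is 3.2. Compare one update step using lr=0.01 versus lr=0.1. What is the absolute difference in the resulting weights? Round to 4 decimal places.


With lr=0.01: w_new = 9.9 - 0.01 * 3.2 = 9.868
With lr=0.1: w_new = 9.9 - 0.1 * 3.2 = 9.58
Absolute difference = |9.868 - 9.58|
= 0.2880

0.2880


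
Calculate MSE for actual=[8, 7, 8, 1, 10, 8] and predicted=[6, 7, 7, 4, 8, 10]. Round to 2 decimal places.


Differences: [2, 0, 1, -3, 2, -2]
Squared errors: [4, 0, 1, 9, 4, 4]
Sum of squared errors = 22
MSE = 22 / 6 = 3.67

3.67


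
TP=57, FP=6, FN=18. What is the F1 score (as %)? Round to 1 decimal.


Precision = TP / (TP + FP) = 57 / 63 = 0.9048
Recall = TP / (TP + FN) = 57 / 75 = 0.76
F1 = 2 * P * R / (P + R)
= 2 * 0.9048 * 0.76 / (0.9048 + 0.76)
= 1.3752 / 1.6648
= 0.8261
As percentage: 82.6%

82.6


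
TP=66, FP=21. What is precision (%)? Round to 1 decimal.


Precision = TP / (TP + FP) * 100
= 66 / (66 + 21)
= 66 / 87
= 0.7586
= 75.9%

75.9


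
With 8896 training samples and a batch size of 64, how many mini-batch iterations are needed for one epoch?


Iterations per epoch = dataset_size / batch_size
= 8896 / 64
= 139

139


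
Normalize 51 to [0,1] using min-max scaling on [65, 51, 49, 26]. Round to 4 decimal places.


Min = 26, Max = 65
Range = 65 - 26 = 39
Scaled = (x - min) / (max - min)
= (51 - 26) / 39
= 25 / 39
= 0.6410

0.6410


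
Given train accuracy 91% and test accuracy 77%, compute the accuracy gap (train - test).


Gap = train_accuracy - test_accuracy
= 91 - 77
= 14%
This gap suggests the model is overfitting.

14


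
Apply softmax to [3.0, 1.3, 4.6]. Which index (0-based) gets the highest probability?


Softmax is a monotonic transformation, so it preserves the argmax.
We need to find the index of the maximum logit.
Index 0: 3.0
Index 1: 1.3
Index 2: 4.6
Maximum logit = 4.6 at index 2

2


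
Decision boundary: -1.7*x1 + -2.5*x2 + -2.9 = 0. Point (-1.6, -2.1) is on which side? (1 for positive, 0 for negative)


Compute -1.7 * -1.6 + -2.5 * -2.1 + -2.9
= 2.72 + 5.25 + -2.9
= 5.07
Since 5.07 >= 0, the point is on the positive side.

1


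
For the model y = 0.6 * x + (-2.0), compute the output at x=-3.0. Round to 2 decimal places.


y = 0.6 * -3.0 + (-2.0)
= -1.8 + (-2.0)
= -3.80

-3.80


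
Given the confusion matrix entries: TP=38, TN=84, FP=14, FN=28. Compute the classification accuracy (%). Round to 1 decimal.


Accuracy = (TP + TN) / (TP + TN + FP + FN) * 100
= (38 + 84) / (38 + 84 + 14 + 28)
= 122 / 164
= 0.7439
= 74.4%

74.4


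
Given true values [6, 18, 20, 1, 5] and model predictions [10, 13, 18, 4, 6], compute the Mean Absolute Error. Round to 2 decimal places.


Absolute errors: [4, 5, 2, 3, 1]
Sum of absolute errors = 15
MAE = 15 / 5 = 3.00

3.00


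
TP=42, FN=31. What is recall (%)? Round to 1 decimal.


Recall = TP / (TP + FN) * 100
= 42 / (42 + 31)
= 42 / 73
= 0.5753
= 57.5%

57.5


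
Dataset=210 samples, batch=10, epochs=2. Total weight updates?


Iterations per epoch = 210 / 10 = 21
Total updates = iterations_per_epoch * epochs
= 21 * 2
= 42

42


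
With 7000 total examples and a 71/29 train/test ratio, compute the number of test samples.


Train samples = 7000 * 71% = 4970
Test samples = 7000 - 4970
= 2030

2030


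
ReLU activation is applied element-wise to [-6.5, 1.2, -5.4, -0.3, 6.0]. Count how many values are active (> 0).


ReLU(x) = max(0, x) for each element:
ReLU(-6.5) = 0
ReLU(1.2) = 1.2
ReLU(-5.4) = 0
ReLU(-0.3) = 0
ReLU(6.0) = 6.0
Active neurons (>0): 2

2


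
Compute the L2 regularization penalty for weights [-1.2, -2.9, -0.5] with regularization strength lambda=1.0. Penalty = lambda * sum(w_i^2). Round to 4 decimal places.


Squaring each weight:
(-1.2)^2 = 1.44
(-2.9)^2 = 8.41
(-0.5)^2 = 0.25
Sum of squares = 10.1
Penalty = 1.0 * 10.1 = 10.1000

10.1000


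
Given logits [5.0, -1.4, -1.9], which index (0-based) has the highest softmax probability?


Softmax is a monotonic transformation, so it preserves the argmax.
We need to find the index of the maximum logit.
Index 0: 5.0
Index 1: -1.4
Index 2: -1.9
Maximum logit = 5.0 at index 0

0


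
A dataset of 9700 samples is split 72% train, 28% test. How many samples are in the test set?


Train samples = 9700 * 72% = 6984
Test samples = 9700 - 6984
= 2716

2716


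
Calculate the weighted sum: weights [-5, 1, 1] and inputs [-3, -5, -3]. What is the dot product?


Element-wise products:
-5 * -3 = 15
1 * -5 = -5
1 * -3 = -3
Sum = 15 + -5 + -3
= 7

7


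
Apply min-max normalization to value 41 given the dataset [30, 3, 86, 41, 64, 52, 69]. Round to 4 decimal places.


Min = 3, Max = 86
Range = 86 - 3 = 83
Scaled = (x - min) / (max - min)
= (41 - 3) / 83
= 38 / 83
= 0.4578

0.4578


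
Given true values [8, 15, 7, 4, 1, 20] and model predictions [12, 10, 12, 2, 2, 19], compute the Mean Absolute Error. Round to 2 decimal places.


Absolute errors: [4, 5, 5, 2, 1, 1]
Sum of absolute errors = 18
MAE = 18 / 6 = 3.00

3.00


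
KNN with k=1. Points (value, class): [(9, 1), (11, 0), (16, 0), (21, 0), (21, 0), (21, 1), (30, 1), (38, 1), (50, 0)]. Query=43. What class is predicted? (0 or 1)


Distances from query 43:
Point 38 (class 1): distance = 5
K=1 nearest neighbors: classes = [1]
Votes for class 1: 1 / 1
Majority vote => class 1

1


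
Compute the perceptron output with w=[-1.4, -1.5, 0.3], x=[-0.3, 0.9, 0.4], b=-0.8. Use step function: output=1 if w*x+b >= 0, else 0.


z = w . x + b
= -1.4*-0.3 + -1.5*0.9 + 0.3*0.4 + -0.8
= 0.42 + -1.35 + 0.12 + -0.8
= -0.81 + -0.8
= -1.61
Since z = -1.61 < 0, output = 0

0


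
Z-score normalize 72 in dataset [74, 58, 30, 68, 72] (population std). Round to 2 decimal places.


Mean = (74 + 58 + 30 + 68 + 72) / 5 = 60.4
Variance = sum((x_i - mean)^2) / n = 261.44
Std = sqrt(261.44) = 16.1691
Z = (x - mean) / std
= (72 - 60.4) / 16.1691
= 11.6 / 16.1691
= 0.72

0.72


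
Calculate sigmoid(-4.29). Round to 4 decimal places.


sigmoid(z) = 1 / (1 + exp(-z))
exp(-(-4.29)) = exp(4.29) = 72.9665
1 + 72.9665 = 73.9665
1 / 73.9665 = 0.0135

0.0135


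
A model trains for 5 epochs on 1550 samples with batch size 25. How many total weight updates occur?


Iterations per epoch = 1550 / 25 = 62
Total updates = iterations_per_epoch * epochs
= 62 * 5
= 310

310


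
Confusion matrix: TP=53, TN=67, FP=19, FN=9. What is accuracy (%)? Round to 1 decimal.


Accuracy = (TP + TN) / (TP + TN + FP + FN) * 100
= (53 + 67) / (53 + 67 + 19 + 9)
= 120 / 148
= 0.8108
= 81.1%

81.1


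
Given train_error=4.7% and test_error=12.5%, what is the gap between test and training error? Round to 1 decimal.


Generalization gap = test_error - train_error
= 12.5 - 4.7
= 7.8%
A moderate gap.

7.8


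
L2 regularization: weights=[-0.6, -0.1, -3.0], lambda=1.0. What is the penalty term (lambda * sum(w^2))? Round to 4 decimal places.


Squaring each weight:
(-0.6)^2 = 0.36
(-0.1)^2 = 0.01
(-3.0)^2 = 9.0
Sum of squares = 9.37
Penalty = 1.0 * 9.37 = 9.3700

9.3700


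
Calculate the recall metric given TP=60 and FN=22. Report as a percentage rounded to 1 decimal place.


Recall = TP / (TP + FN) * 100
= 60 / (60 + 22)
= 60 / 82
= 0.7317
= 73.2%

73.2


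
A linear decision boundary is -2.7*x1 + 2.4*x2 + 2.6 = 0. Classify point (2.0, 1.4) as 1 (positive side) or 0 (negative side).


Compute -2.7 * 2.0 + 2.4 * 1.4 + 2.6
= -5.4 + 3.36 + 2.6
= 0.56
Since 0.56 >= 0, the point is on the positive side.

1


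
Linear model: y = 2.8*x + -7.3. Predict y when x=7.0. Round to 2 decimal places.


y = 2.8 * 7.0 + (-7.3)
= 19.6 + (-7.3)
= 12.30

12.30


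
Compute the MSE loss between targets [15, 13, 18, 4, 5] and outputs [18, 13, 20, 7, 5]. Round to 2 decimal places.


Differences: [-3, 0, -2, -3, 0]
Squared errors: [9, 0, 4, 9, 0]
Sum of squared errors = 22
MSE = 22 / 5 = 4.40

4.40


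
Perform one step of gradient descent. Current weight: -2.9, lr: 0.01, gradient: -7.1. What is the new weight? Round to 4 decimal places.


w_new = w_old - lr * gradient
= -2.9 - 0.01 * -7.1
= -2.9 - (-0.071)
= -2.8290

-2.8290


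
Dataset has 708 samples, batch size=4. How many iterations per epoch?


Iterations per epoch = dataset_size / batch_size
= 708 / 4
= 177

177


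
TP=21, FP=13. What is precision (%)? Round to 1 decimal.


Precision = TP / (TP + FP) * 100
= 21 / (21 + 13)
= 21 / 34
= 0.6176
= 61.8%

61.8


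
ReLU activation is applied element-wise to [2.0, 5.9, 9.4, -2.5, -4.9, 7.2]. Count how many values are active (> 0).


ReLU(x) = max(0, x) for each element:
ReLU(2.0) = 2.0
ReLU(5.9) = 5.9
ReLU(9.4) = 9.4
ReLU(-2.5) = 0
ReLU(-4.9) = 0
ReLU(7.2) = 7.2
Active neurons (>0): 4

4


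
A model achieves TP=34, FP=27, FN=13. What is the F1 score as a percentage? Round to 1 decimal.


Precision = TP / (TP + FP) = 34 / 61 = 0.5574
Recall = TP / (TP + FN) = 34 / 47 = 0.7234
F1 = 2 * P * R / (P + R)
= 2 * 0.5574 * 0.7234 / (0.5574 + 0.7234)
= 0.8064 / 1.2808
= 0.6296
As percentage: 63.0%

63.0


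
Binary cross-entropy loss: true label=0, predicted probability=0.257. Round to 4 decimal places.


For y=0: Loss = -log(1-p)
= -log(1 - 0.257)
= -log(0.743)
= -(-0.2971)
= 0.2971

0.2971


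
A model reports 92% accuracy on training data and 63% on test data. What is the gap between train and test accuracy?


Gap = train_accuracy - test_accuracy
= 92 - 63
= 29%
This large gap strongly indicates overfitting.

29


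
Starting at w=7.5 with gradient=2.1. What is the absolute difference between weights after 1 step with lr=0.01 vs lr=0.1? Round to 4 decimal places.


With lr=0.01: w_new = 7.5 - 0.01 * 2.1 = 7.479
With lr=0.1: w_new = 7.5 - 0.1 * 2.1 = 7.29
Absolute difference = |7.479 - 7.29|
= 0.1890

0.1890


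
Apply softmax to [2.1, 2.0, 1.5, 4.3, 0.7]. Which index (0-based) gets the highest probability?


Softmax is a monotonic transformation, so it preserves the argmax.
We need to find the index of the maximum logit.
Index 0: 2.1
Index 1: 2.0
Index 2: 1.5
Index 3: 4.3
Index 4: 0.7
Maximum logit = 4.3 at index 3

3


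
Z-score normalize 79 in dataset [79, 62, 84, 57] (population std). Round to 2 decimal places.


Mean = (79 + 62 + 84 + 57) / 4 = 70.5
Variance = sum((x_i - mean)^2) / n = 127.25
Std = sqrt(127.25) = 11.2805
Z = (x - mean) / std
= (79 - 70.5) / 11.2805
= 8.5 / 11.2805
= 0.75

0.75


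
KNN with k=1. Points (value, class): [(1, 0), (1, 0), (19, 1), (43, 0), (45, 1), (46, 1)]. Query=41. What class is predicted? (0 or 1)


Distances from query 41:
Point 43 (class 0): distance = 2
K=1 nearest neighbors: classes = [0]
Votes for class 1: 0 / 1
Majority vote => class 0

0


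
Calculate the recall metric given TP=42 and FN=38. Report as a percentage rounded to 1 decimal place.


Recall = TP / (TP + FN) * 100
= 42 / (42 + 38)
= 42 / 80
= 0.525
= 52.5%

52.5


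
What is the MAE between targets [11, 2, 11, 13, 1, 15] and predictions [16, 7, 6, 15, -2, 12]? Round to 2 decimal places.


Absolute errors: [5, 5, 5, 2, 3, 3]
Sum of absolute errors = 23
MAE = 23 / 6 = 3.83

3.83


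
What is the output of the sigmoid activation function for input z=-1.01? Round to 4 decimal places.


sigmoid(z) = 1 / (1 + exp(-z))
exp(-(-1.01)) = exp(1.01) = 2.7456
1 + 2.7456 = 3.7456
1 / 3.7456 = 0.2670

0.2670


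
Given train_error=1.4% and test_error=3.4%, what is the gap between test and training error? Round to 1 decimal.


Generalization gap = test_error - train_error
= 3.4 - 1.4
= 2.0%
A moderate gap.

2.0


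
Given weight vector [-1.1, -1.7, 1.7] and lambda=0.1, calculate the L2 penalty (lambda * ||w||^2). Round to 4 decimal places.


Squaring each weight:
(-1.1)^2 = 1.21
(-1.7)^2 = 2.89
1.7^2 = 2.89
Sum of squares = 6.99
Penalty = 0.1 * 6.99 = 0.6990

0.6990


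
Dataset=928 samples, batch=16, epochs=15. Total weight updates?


Iterations per epoch = 928 / 16 = 58
Total updates = iterations_per_epoch * epochs
= 58 * 15
= 870

870


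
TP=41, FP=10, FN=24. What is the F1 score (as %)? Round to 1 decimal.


Precision = TP / (TP + FP) = 41 / 51 = 0.8039
Recall = TP / (TP + FN) = 41 / 65 = 0.6308
F1 = 2 * P * R / (P + R)
= 2 * 0.8039 * 0.6308 / (0.8039 + 0.6308)
= 1.0142 / 1.4347
= 0.7069
As percentage: 70.7%

70.7


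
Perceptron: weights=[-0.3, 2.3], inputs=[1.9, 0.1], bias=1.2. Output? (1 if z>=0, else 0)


z = w . x + b
= -0.3*1.9 + 2.3*0.1 + 1.2
= -0.57 + 0.23 + 1.2
= -0.34 + 1.2
= 0.86
Since z = 0.86 >= 0, output = 1

1


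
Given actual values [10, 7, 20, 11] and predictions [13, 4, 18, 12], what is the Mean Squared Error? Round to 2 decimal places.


Differences: [-3, 3, 2, -1]
Squared errors: [9, 9, 4, 1]
Sum of squared errors = 23
MSE = 23 / 4 = 5.75

5.75


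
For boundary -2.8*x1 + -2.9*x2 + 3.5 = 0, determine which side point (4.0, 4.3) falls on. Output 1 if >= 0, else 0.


Compute -2.8 * 4.0 + -2.9 * 4.3 + 3.5
= -11.2 + -12.47 + 3.5
= -20.17
Since -20.17 < 0, the point is on the negative side.

0


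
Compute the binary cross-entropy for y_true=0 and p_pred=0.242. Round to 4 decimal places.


For y=0: Loss = -log(1-p)
= -log(1 - 0.242)
= -log(0.758)
= -(-0.2771)
= 0.2771

0.2771


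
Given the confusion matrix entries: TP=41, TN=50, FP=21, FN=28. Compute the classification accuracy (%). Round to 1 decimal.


Accuracy = (TP + TN) / (TP + TN + FP + FN) * 100
= (41 + 50) / (41 + 50 + 21 + 28)
= 91 / 140
= 0.65
= 65.0%

65.0


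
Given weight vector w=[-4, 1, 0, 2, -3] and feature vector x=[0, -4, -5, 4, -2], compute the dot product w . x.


Element-wise products:
-4 * 0 = 0
1 * -4 = -4
0 * -5 = 0
2 * 4 = 8
-3 * -2 = 6
Sum = 0 + -4 + 0 + 8 + 6
= 10

10


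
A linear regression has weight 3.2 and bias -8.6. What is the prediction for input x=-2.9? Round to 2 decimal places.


y = 3.2 * -2.9 + (-8.6)
= -9.28 + (-8.6)
= -17.88

-17.88


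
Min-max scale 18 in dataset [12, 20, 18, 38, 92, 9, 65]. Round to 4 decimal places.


Min = 9, Max = 92
Range = 92 - 9 = 83
Scaled = (x - min) / (max - min)
= (18 - 9) / 83
= 9 / 83
= 0.1084

0.1084


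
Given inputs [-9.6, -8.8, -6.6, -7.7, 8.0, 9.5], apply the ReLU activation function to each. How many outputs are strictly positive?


ReLU(x) = max(0, x) for each element:
ReLU(-9.6) = 0
ReLU(-8.8) = 0
ReLU(-6.6) = 0
ReLU(-7.7) = 0
ReLU(8.0) = 8.0
ReLU(9.5) = 9.5
Active neurons (>0): 2

2


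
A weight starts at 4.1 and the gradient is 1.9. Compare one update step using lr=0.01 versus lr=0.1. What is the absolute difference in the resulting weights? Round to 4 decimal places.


With lr=0.01: w_new = 4.1 - 0.01 * 1.9 = 4.081
With lr=0.1: w_new = 4.1 - 0.1 * 1.9 = 3.91
Absolute difference = |4.081 - 3.91|
= 0.1710

0.1710


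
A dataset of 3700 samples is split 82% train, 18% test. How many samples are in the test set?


Train samples = 3700 * 82% = 3034
Test samples = 3700 - 3034
= 666

666


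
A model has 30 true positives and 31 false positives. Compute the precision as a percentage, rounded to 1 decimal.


Precision = TP / (TP + FP) * 100
= 30 / (30 + 31)
= 30 / 61
= 0.4918
= 49.2%

49.2


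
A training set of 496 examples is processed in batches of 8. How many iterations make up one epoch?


Iterations per epoch = dataset_size / batch_size
= 496 / 8
= 62

62


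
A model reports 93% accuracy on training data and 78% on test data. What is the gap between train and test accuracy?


Gap = train_accuracy - test_accuracy
= 93 - 78
= 15%
This gap suggests the model is overfitting.

15


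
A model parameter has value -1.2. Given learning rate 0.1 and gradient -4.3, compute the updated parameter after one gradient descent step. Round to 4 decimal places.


w_new = w_old - lr * gradient
= -1.2 - 0.1 * -4.3
= -1.2 - (-0.43)
= -0.7700

-0.7700


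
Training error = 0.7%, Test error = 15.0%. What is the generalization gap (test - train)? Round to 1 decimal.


Generalization gap = test_error - train_error
= 15.0 - 0.7
= 14.3%
A large gap suggests overfitting.

14.3


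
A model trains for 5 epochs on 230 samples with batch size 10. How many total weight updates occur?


Iterations per epoch = 230 / 10 = 23
Total updates = iterations_per_epoch * epochs
= 23 * 5
= 115

115


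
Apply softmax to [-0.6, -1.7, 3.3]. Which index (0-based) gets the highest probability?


Softmax is a monotonic transformation, so it preserves the argmax.
We need to find the index of the maximum logit.
Index 0: -0.6
Index 1: -1.7
Index 2: 3.3
Maximum logit = 3.3 at index 2

2


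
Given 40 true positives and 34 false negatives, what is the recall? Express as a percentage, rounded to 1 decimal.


Recall = TP / (TP + FN) * 100
= 40 / (40 + 34)
= 40 / 74
= 0.5405
= 54.1%

54.1


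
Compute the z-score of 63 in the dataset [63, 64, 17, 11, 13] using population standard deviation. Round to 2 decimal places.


Mean = (63 + 64 + 17 + 11 + 13) / 5 = 33.6
Variance = sum((x_i - mean)^2) / n = 599.84
Std = sqrt(599.84) = 24.4916
Z = (x - mean) / std
= (63 - 33.6) / 24.4916
= 29.4 / 24.4916
= 1.20

1.20


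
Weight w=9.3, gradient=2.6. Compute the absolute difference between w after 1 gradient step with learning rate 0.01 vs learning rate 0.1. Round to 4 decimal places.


With lr=0.01: w_new = 9.3 - 0.01 * 2.6 = 9.274
With lr=0.1: w_new = 9.3 - 0.1 * 2.6 = 9.04
Absolute difference = |9.274 - 9.04|
= 0.2340

0.2340


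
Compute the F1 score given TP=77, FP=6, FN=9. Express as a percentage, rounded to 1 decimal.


Precision = TP / (TP + FP) = 77 / 83 = 0.9277
Recall = TP / (TP + FN) = 77 / 86 = 0.8953
F1 = 2 * P * R / (P + R)
= 2 * 0.9277 * 0.8953 / (0.9277 + 0.8953)
= 1.6612 / 1.8231
= 0.9112
As percentage: 91.1%

91.1


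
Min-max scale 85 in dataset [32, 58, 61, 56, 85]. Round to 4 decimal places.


Min = 32, Max = 85
Range = 85 - 32 = 53
Scaled = (x - min) / (max - min)
= (85 - 32) / 53
= 53 / 53
= 1.0000

1.0000


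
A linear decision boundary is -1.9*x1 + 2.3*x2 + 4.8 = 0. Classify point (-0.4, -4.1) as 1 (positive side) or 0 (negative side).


Compute -1.9 * -0.4 + 2.3 * -4.1 + 4.8
= 0.76 + -9.43 + 4.8
= -3.87
Since -3.87 < 0, the point is on the negative side.

0


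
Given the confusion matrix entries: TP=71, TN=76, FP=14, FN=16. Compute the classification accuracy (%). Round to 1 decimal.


Accuracy = (TP + TN) / (TP + TN + FP + FN) * 100
= (71 + 76) / (71 + 76 + 14 + 16)
= 147 / 177
= 0.8305
= 83.1%

83.1


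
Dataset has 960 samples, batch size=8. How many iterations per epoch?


Iterations per epoch = dataset_size / batch_size
= 960 / 8
= 120

120


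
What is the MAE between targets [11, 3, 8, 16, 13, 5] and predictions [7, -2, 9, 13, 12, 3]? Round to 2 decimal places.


Absolute errors: [4, 5, 1, 3, 1, 2]
Sum of absolute errors = 16
MAE = 16 / 6 = 2.67

2.67


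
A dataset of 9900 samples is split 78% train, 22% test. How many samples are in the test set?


Train samples = 9900 * 78% = 7722
Test samples = 9900 - 7722
= 2178

2178


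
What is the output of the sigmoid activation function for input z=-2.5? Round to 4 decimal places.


sigmoid(z) = 1 / (1 + exp(-z))
exp(-(-2.5)) = exp(2.5) = 12.1825
1 + 12.1825 = 13.1825
1 / 13.1825 = 0.0759

0.0759


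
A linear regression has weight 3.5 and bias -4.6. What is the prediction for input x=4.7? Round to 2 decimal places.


y = 3.5 * 4.7 + (-4.6)
= 16.45 + (-4.6)
= 11.85

11.85


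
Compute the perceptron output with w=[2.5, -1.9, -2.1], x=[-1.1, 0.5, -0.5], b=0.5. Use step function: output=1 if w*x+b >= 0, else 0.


z = w . x + b
= 2.5*-1.1 + -1.9*0.5 + -2.1*-0.5 + 0.5
= -2.75 + -0.95 + 1.05 + 0.5
= -2.65 + 0.5
= -2.15
Since z = -2.15 < 0, output = 0

0
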